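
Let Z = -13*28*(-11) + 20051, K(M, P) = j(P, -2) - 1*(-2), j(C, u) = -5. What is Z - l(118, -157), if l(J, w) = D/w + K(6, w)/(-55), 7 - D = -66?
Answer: 207718469/8635 ≈ 24055.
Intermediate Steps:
D = 73 (D = 7 - 1*(-66) = 7 + 66 = 73)
K(M, P) = -3 (K(M, P) = -5 - 1*(-2) = -5 + 2 = -3)
l(J, w) = 3/55 + 73/w (l(J, w) = 73/w - 3/(-55) = 73/w - 3*(-1/55) = 73/w + 3/55 = 3/55 + 73/w)
Z = 24055 (Z = -364*(-11) + 20051 = 4004 + 20051 = 24055)
Z - l(118, -157) = 24055 - (3/55 + 73/(-157)) = 24055 - (3/55 + 73*(-1/157)) = 24055 - (3/55 - 73/157) = 24055 - 1*(-3544/8635) = 24055 + 3544/8635 = 207718469/8635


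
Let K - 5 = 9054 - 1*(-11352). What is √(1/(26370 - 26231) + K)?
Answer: √394361070/139 ≈ 142.87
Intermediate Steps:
K = 20411 (K = 5 + (9054 - 1*(-11352)) = 5 + (9054 + 11352) = 5 + 20406 = 20411)
√(1/(26370 - 26231) + K) = √(1/(26370 - 26231) + 20411) = √(1/139 + 20411) = √(2837130/139) = √394361070/139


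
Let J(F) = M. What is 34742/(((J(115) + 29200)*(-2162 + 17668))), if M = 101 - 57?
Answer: 17371/226728732 ≈ 7.6616e-5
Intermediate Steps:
M = 44
J(F) = 44
34742/(((J(115) + 29200)*(-2162 + 17668))) = 34742/(((44 + 29200)*(-2162 + 17668))) = 34742/((29244*15506)) = 34742/453457464 = 34742*(1/453457464) = 17371/226728732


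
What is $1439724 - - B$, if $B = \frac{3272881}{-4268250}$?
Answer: $\frac{6145098690119}{4268250} \approx 1.4397 \cdot 10^{6}$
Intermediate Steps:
$B = - \frac{3272881}{4268250}$ ($B = 3272881 \left(- \frac{1}{4268250}\right) = - \frac{3272881}{4268250} \approx -0.7668$)
$1439724 - - B = 1439724 - \left(-1\right) \left(- \frac{3272881}{4268250}\right) = 1439724 - \frac{3272881}{4268250} = \frac{6145098690119}{4268250}$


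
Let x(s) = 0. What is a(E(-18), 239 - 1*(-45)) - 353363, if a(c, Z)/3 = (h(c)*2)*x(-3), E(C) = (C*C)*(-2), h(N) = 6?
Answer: -353363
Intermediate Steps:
E(C) = -2*C² (E(C) = C²*(-2) = -2*C²)
a(c, Z) = 0 (a(c, Z) = 3*((6*2)*0) = 3*(12*0) = 3*0 = 0)
a(E(-18), 239 - 1*(-45)) - 353363 = 0 - 353363 = -353363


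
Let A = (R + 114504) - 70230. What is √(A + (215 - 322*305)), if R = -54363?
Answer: 2*I*√27021 ≈ 328.76*I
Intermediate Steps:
A = -10089 (A = (-54363 + 114504) - 70230 = 60141 - 70230 = -10089)
√(A + (215 - 322*305)) = √(-10089 + (215 - 322*305)) = √(-10089 + (215 - 98210)) = √(-10089 - 97995) = √(-108084) = 2*I*√27021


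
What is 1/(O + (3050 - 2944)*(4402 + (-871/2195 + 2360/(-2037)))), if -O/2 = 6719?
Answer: 4471215/2025501217148 ≈ 2.2075e-6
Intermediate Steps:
O = -13438 (O = -2*6719 = -13438)
1/(O + (3050 - 2944)*(4402 + (-871/2195 + 2360/(-2037)))) = 1/(-13438 + (3050 - 2944)*(4402 + (-871/2195 + 2360/(-2037)))) = 1/(-13438 + 106*(4402 + (-871*1/2195 + 2360*(-1/2037)))) = 1/(-13438 + 106*(4402 + (-871/2195 - 2360/2037))) = 1/(-13438 + 106*(4402 - 6954427/4471215)) = 1/(-13438 + 106*(19675334003/4471215)) = 1/(-13438 + 2085585404318/4471215) = 1/(2025501217148/4471215) = 4471215/2025501217148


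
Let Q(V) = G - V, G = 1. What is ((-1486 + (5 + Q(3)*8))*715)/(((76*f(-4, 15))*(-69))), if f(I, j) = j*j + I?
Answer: 27445/29716 ≈ 0.92358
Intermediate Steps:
f(I, j) = I + j**2 (f(I, j) = j**2 + I = I + j**2)
Q(V) = 1 - V
((-1486 + (5 + Q(3)*8))*715)/(((76*f(-4, 15))*(-69))) = ((-1486 + (5 + (1 - 1*3)*8))*715)/(((76*(-4 + 15**2))*(-69))) = ((-1486 + (5 + (1 - 3)*8))*715)/(((76*(-4 + 225))*(-69))) = ((-1486 + (5 - 2*8))*715)/(((76*221)*(-69))) = ((-1486 + (5 - 16))*715)/((16796*(-69))) = ((-1486 - 11)*715)/(-1158924) = -1497*715*(-1/1158924) = -1070355*(-1/1158924) = 27445/29716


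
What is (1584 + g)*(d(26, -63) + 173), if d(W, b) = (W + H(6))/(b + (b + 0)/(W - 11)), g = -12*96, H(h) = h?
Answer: 521712/7 ≈ 74530.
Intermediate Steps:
g = -1152
d(W, b) = (6 + W)/(b + b/(-11 + W)) (d(W, b) = (W + 6)/(b + (b + 0)/(W - 11)) = (6 + W)/(b + b/(-11 + W)))
(1584 + g)*(d(26, -63) + 173) = (1584 - 1152)*((-66 + 26² - 5*26)/((-63)*(-10 + 26)) + 173) = 432*(-1/63*(-66 + 676 - 130)/16 + 173) = 432*(-1/63*1/16*480 + 173) = 432*(-10/21 + 173) = 432*(3623/21) = 521712/7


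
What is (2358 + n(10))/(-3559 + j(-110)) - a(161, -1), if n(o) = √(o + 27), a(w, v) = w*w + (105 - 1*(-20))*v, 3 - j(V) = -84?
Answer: -44783035/1736 - √37/3472 ≈ -25797.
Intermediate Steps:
j(V) = 87 (j(V) = 3 - 1*(-84) = 3 + 84 = 87)
a(w, v) = w² + 125*v (a(w, v) = w² + (105 + 20)*v = w² + 125*v)
n(o) = √(27 + o)
(2358 + n(10))/(-3559 + j(-110)) - a(161, -1) = (2358 + √(27 + 10))/(-3559 + 87) - (161² + 125*(-1)) = (2358 + √37)/(-3472) - (25921 - 125) = (2358 + √37)*(-1/3472) - 1*25796 = (-1179/1736 - √37/3472) - 25796 = -44783035/1736 - √37/3472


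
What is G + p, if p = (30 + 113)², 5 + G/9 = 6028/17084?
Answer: 87159047/4271 ≈ 20407.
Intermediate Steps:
G = -178632/4271 (G = -45 + 9*(6028/17084) = -45 + 9*(6028*(1/17084)) = -45 + 9*(1507/4271) = -45 + 13563/4271 = -178632/4271 ≈ -41.824)
p = 20449 (p = 143² = 20449)
G + p = -178632/4271 + 20449 = 87159047/4271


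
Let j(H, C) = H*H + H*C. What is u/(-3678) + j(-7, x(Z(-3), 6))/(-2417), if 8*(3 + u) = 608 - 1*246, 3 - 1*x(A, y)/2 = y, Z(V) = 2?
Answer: -1747265/35558904 ≈ -0.049137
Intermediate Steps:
x(A, y) = 6 - 2*y
u = 169/4 (u = -3 + (608 - 1*246)/8 = -3 + (608 - 246)/8 = -3 + (⅛)*362 = -3 + 181/4 = 169/4 ≈ 42.250)
j(H, C) = H² + C*H
u/(-3678) + j(-7, x(Z(-3), 6))/(-2417) = (169/4)/(-3678) - 7*((6 - 2*6) - 7)/(-2417) = (169/4)*(-1/3678) - 7*((6 - 12) - 7)*(-1/2417) = -169/14712 - 7*(-6 - 7)*(-1/2417) = -169/14712 - 7*(-13)*(-1/2417) = -169/14712 + 91*(-1/2417) = -169/14712 - 91/2417 = -1747265/35558904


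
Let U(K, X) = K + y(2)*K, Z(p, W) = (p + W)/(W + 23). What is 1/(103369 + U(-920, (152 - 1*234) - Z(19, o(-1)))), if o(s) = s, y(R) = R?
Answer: 1/100609 ≈ 9.9395e-6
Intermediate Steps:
Z(p, W) = (W + p)/(23 + W)
U(K, X) = 3*K (U(K, X) = K + 2*K = 3*K)
1/(103369 + U(-920, (152 - 1*234) - Z(19, o(-1)))) = 1/(103369 + 3*(-920)) = 1/(103369 - 2760) = 1/100609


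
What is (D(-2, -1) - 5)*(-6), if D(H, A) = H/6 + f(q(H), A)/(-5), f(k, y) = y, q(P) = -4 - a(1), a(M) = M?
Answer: 154/5 ≈ 30.800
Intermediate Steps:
q(P) = -5 (q(P) = -4 - 1*1 = -4 - 1 = -5)
D(H, A) = -A/5 + H/6 (D(H, A) = H/6 + A/(-5) = H*(⅙) + A*(-⅕) = H/6 - A/5 = -A/5 + H/6)
(D(-2, -1) - 5)*(-6) = ((-⅕*(-1) + (⅙)*(-2)) - 5)*(-6) = ((⅕ - ⅓) - 5)*(-6) = (-2/15 - 5)*(-6) = -77/15*(-6) = 154/5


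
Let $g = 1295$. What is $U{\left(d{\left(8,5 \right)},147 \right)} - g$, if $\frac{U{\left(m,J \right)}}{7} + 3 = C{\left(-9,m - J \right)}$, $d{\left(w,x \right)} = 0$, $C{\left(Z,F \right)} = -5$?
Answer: $-1351$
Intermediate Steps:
$U{\left(m,J \right)} = -56$ ($U{\left(m,J \right)} = -21 + 7 \left(-5\right) = -21 - 35 = -56$)
$U{\left(d{\left(8,5 \right)},147 \right)} - g = -56 - 1295 = -1351$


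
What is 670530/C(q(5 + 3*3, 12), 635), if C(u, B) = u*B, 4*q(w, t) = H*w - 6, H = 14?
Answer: 268212/12065 ≈ 22.231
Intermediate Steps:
q(w, t) = -3/2 + 7*w/2 (q(w, t) = (14*w - 6)/4 = (-6 + 14*w)/4 = -3/2 + 7*w/2)
C(u, B) = B*u
670530/C(q(5 + 3*3, 12), 635) = 670530/((635*(-3/2 + 7*(5 + 3*3)/2))) = 670530/((635*(-3/2 + 7*(5 + 9)/2))) = 670530/((635*(-3/2 + (7/2)*14))) = 670530/((635*(-3/2 + 49))) = 670530/((635*(95/2))) = 670530/(60325/2) = 670530*(2/60325) = 268212/12065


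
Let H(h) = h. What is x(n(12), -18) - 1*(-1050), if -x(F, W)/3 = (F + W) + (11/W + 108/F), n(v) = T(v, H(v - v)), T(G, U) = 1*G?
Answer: 6257/6 ≈ 1042.8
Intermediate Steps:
T(G, U) = G
n(v) = v
x(F, W) = -324/F - 33/W - 3*F - 3*W (x(F, W) = -3*((F + W) + (11/W + 108/F)) = -3*(F + W + 11/W + 108/F) = -324/F - 33/W - 3*F - 3*W)
x(n(12), -18) - 1*(-1050) = (-324/12 - 33/(-18) - 3*12 - 3*(-18)) - 1*(-1050) = (-324*1/12 - 33*(-1/18) - 36 + 54) + 1050 = (-27 + 11/6 - 36 + 54) + 1050 = -43/6 + 1050 = 6257/6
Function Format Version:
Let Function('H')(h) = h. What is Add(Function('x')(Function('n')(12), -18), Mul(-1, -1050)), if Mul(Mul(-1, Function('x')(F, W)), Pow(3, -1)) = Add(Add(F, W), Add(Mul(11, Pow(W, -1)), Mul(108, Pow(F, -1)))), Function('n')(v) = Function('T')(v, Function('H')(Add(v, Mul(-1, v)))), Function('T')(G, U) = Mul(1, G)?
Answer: Rational(6257, 6) ≈ 1042.8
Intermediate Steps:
Function('T')(G, U) = G
Function('n')(v) = v
Function('x')(F, W) = Add(Mul(-324, Pow(F, -1)), Mul(-33, Pow(W, -1)), Mul(-3, F), Mul(-3, W)) (Function('x')(F, W) = Mul(-3, Add(Add(F, W), Add(Mul(11, Pow(W, -1)), Mul(108, Pow(F, -1))))) = Mul(-3, Add(F, W, Mul(11, Pow(W, -1)), Mul(108, Pow(F, -1)))) = Add(Mul(-324, Pow(F, -1)), Mul(-33, Pow(W, -1)), Mul(-3, F), Mul(-3, W)))
Add(Function('x')(Function('n')(12), -18), Mul(-1, -1050)) = Add(Add(Mul(-324, Pow(12, -1)), Mul(-33, Pow(-18, -1)), Mul(-3, 12), Mul(-3, -18)), Mul(-1, -1050)) = Add(Add(Mul(-324, Rational(1, 12)), Mul(-33, Rational(-1, 18)), -36, 54), 1050) = Add(Add(-27, Rational(11, 6), -36, 54), 1050) = Add(Rational(-43, 6), 1050) = Rational(6257, 6)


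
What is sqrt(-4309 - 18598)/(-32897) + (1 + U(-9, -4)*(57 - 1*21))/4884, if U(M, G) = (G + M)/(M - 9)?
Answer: 9/1628 - I*sqrt(22907)/32897 ≈ 0.0055283 - 0.0046007*I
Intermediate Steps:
U(M, G) = (G + M)/(-9 + M)
sqrt(-4309 - 18598)/(-32897) + (1 + U(-9, -4)*(57 - 1*21))/4884 = sqrt(-4309 - 18598)/(-32897) + (1 + ((-4 - 9)/(-9 - 9))*(57 - 1*21))/4884 = sqrt(-22907)*(-1/32897) + (1 + (-13/(-18))*(57 - 21))*(1/4884) = (I*sqrt(22907))*(-1/32897) + (1 - 1/18*(-13)*36)*(1/4884) = -I*sqrt(22907)/32897 + (1 + (13/18)*36)*(1/4884) = -I*sqrt(22907)/32897 + (1 + 26)*(1/4884) = -I*sqrt(22907)/32897 + 27*(1/4884) = -I*sqrt(22907)/32897 + 9/1628 = 9/1628 - I*sqrt(22907)/32897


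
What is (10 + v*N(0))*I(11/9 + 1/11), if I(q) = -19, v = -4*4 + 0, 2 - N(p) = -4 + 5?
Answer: 114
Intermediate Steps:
N(p) = 1 (N(p) = 2 - (-4 + 5) = 2 - 1*1 = 2 - 1 = 1)
v = -16 (v = -16 + 0 = -16)
(10 + v*N(0))*I(11/9 + 1/11) = (10 - 16*1)*(-19) = (10 - 16)*(-19) = -6*(-19) = 114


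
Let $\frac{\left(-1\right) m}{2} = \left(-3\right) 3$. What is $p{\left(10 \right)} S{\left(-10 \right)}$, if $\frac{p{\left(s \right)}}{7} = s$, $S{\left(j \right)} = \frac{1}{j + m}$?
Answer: $\frac{35}{4} \approx 8.75$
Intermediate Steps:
$m = 18$ ($m = - 2 \left(\left(-3\right) 3\right) = \left(-2\right) \left(-9\right) = 18$)
$S{\left(j \right)} = \frac{1}{18 + j}$ ($S{\left(j \right)} = \frac{1}{j + 18} = \frac{1}{18 + j}$)
$p{\left(s \right)} = 7 s$
$p{\left(10 \right)} S{\left(-10 \right)} = \frac{7 \cdot 10}{18 - 10} = \frac{70}{8} = 70 \cdot \frac{1}{8} = \frac{35}{4}$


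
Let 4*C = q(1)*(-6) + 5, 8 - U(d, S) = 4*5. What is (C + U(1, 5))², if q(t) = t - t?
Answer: 1849/16 ≈ 115.56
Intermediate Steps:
U(d, S) = -12 (U(d, S) = 8 - 4*5 = 8 - 1*20 = 8 - 20 = -12)
q(t) = 0
C = 5/4 (C = (0*(-6) + 5)/4 = (0 + 5)/4 = (¼)*5 = 5/4 ≈ 1.2500)
(C + U(1, 5))² = (5/4 - 12)² = (-43/4)² = 1849/16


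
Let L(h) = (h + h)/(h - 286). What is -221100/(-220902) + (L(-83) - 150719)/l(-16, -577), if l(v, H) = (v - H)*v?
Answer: 197239572715/11085745968 ≈ 17.792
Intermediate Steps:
l(v, H) = v*(v - H)
L(h) = 2*h/(-286 + h) (L(h) = (2*h)/(-286 + h) = 2*h/(-286 + h))
-221100/(-220902) + (L(-83) - 150719)/l(-16, -577) = -221100/(-220902) + (2*(-83)/(-286 - 83) - 150719)/((-16*(-16 - 1*(-577)))) = -221100*(-1/220902) + (2*(-83)/(-369) - 150719)/((-16*(-16 + 577))) = 3350/3347 + (2*(-83)*(-1/369) - 150719)/((-16*561)) = 3350/3347 + (166/369 - 150719)/(-8976) = 3350/3347 - 55615145/369*(-1/8976) = 3350/3347 + 55615145/3312144 = 197239572715/11085745968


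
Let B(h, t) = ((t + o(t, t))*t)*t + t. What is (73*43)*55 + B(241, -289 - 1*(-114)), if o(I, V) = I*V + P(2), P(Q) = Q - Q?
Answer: 932703720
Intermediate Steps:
P(Q) = 0
o(I, V) = I*V (o(I, V) = I*V + 0 = I*V)
B(h, t) = t + t**2*(t + t**2) (B(h, t) = ((t + t*t)*t)*t + t = ((t + t**2)*t)*t + t = (t*(t + t**2))*t + t = t**2*(t + t**2) + t = t + t**2*(t + t**2))
(73*43)*55 + B(241, -289 - 1*(-114)) = (73*43)*55 + ((-289 - 1*(-114)) + (-289 - 1*(-114))**3 + (-289 - 1*(-114))**4) = 3139*55 + ((-289 + 114) + (-289 + 114)**3 + (-289 + 114)**4) = 172645 + (-175 + (-175)**3 + (-175)**4) = 172645 + (-175 - 5359375 + 937890625) = 172645 + 932531075 = 932703720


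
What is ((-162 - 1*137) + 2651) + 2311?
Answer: 4663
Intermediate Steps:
((-162 - 1*137) + 2651) + 2311 = ((-162 - 137) + 2651) + 2311 = (-299 + 2651) + 2311 = 2352 + 2311 = 4663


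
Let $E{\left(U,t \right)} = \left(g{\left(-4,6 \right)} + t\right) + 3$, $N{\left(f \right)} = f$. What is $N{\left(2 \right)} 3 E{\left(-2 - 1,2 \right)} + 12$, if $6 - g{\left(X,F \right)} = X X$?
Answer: $-18$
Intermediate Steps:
$g{\left(X,F \right)} = 6 - X^{2}$ ($g{\left(X,F \right)} = 6 - X X = 6 - X^{2}$)
$E{\left(U,t \right)} = -7 + t$ ($E{\left(U,t \right)} = \left(\left(6 - \left(-4\right)^{2}\right) + t\right) + 3 = \left(\left(6 - 16\right) + t\right) + 3 = \left(-10 + t\right) + 3 = -7 + t$)
$N{\left(2 \right)} 3 E{\left(-2 - 1,2 \right)} + 12 = 2 \cdot 3 \left(-7 + 2\right) + 12 = 6 \left(-5\right) + 12 = -30 + 12 = -18$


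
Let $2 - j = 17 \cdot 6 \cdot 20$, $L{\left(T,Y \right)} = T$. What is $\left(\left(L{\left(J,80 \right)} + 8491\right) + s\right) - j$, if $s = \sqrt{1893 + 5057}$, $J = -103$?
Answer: $10426 + 5 \sqrt{278} \approx 10509.0$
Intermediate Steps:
$s = 5 \sqrt{278}$ ($s = \sqrt{6950} = 5 \sqrt{278} \approx 83.367$)
$j = -2038$ ($j = 2 - 17 \cdot 6 \cdot 20 = 2 - 102 \cdot 20 = 2 - 2040 = -2038$)
$\left(\left(L{\left(J,80 \right)} + 8491\right) + s\right) - j = \left(\left(-103 + 8491\right) + 5 \sqrt{278}\right) - -2038 = \left(8388 + 5 \sqrt{278}\right) + 2038 = 10426 + 5 \sqrt{278}$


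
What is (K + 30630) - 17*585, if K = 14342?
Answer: 35027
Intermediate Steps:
(K + 30630) - 17*585 = (14342 + 30630) - 17*585 = 44972 - 9945 = 35027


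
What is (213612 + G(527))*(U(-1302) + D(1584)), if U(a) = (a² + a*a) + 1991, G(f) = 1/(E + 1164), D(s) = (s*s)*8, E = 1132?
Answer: 1644058313687513/328 ≈ 5.0124e+12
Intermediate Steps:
D(s) = 8*s² (D(s) = s²*8 = 8*s²)
G(f) = 1/2296 (G(f) = 1/(1132 + 1164) = 1/2296)
U(a) = 1991 + 2*a² (U(a) = (a² + a²) + 1991 = 2*a² + 1991 = 1991 + 2*a²)
(213612 + G(527))*(U(-1302) + D(1584)) = (213612 + 1/2296)*((1991 + 2*(-1302)²) + 8*1584²) = 490453153*((1991 + 2*1695204) + 8*2509056)/2296 = 490453153*((1991 + 3390408) + 20072448)/2296 = 490453153*(3392399 + 20072448)/2296 = (490453153/2296)*23464847 = 1644058313687513/328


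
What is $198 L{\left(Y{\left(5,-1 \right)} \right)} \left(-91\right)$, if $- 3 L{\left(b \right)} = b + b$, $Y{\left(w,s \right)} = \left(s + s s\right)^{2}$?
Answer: $0$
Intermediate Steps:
$Y{\left(w,s \right)} = \left(s + s^{2}\right)^{2}$
$L{\left(b \right)} = - \frac{2 b}{3}$ ($L{\left(b \right)} = - \frac{b + b}{3} = - \frac{2 b}{3}$)
$198 L{\left(Y{\left(5,-1 \right)} \right)} \left(-91\right) = 198 \left(- \frac{2 \left(-1\right)^{2} \left(1 - 1\right)^{2}}{3}\right) \left(-91\right) = 198 \left(- \frac{2 \cdot 1 \cdot 0^{2}}{3}\right) \left(-91\right) = 198 \left(- \frac{2 \cdot 1 \cdot 0}{3}\right) \left(-91\right) = 198 \left(\left(- \frac{2}{3}\right) 0\right) \left(-91\right) = 198 \cdot 0 \left(-91\right) = 0 \left(-91\right) = 0$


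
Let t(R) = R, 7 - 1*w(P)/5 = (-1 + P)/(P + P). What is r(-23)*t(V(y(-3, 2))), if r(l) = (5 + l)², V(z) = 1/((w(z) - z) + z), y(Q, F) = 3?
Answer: 243/25 ≈ 9.7200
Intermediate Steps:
w(P) = 35 - 5*(-1 + P)/(2*P) (w(P) = 35 - 5*(-1 + P)/(P + P) = 35 - 5*(-1 + P)/(2*P))
V(z) = 2*z/(5*(1 + 13*z)) (V(z) = 1/((5*(1 + 13*z)/(2*z) - z) + z) = 1/((-z + 5*(1 + 13*z)/(2*z)) + z) = 1/(5*(1 + 13*z)/(2*z)) = 2*z/(5*(1 + 13*z)))
r(-23)*t(V(y(-3, 2))) = (5 - 23)²*((⅖)*3/(1 + 13*3)) = (-18)²*((⅖)*3/(1 + 39)) = 324*((⅖)*3/40) = 324*((⅖)*3*(1/40)) = 324*(3/100) = 243/25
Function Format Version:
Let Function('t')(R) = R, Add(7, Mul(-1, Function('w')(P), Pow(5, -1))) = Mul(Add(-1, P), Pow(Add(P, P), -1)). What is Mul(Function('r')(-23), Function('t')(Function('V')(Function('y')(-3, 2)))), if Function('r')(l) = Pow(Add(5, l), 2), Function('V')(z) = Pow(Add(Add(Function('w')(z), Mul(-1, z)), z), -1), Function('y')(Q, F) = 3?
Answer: Rational(243, 25) ≈ 9.7200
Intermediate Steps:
Function('w')(P) = Add(35, Mul(Rational(-5, 2), Pow(P, -1), Add(-1, P))) (Function('w')(P) = Add(35, Mul(-5, Mul(Add(-1, P), Pow(Add(P, P), -1)))) = Add(35, Mul(-5, Mul(Add(-1, P), Pow(Mul(2, P), -1)))) = Add(35, Mul(-5, Mul(Add(-1, P), Mul(Rational(1, 2), Pow(P, -1))))) = Add(35, Mul(-5, Mul(Rational(1, 2), Pow(P, -1), Add(-1, P)))) = Add(35, Mul(Rational(-5, 2), Pow(P, -1), Add(-1, P))))
Function('V')(z) = Mul(Rational(2, 5), z, Pow(Add(1, Mul(13, z)), -1)) (Function('V')(z) = Pow(Add(Add(Mul(Rational(5, 2), Pow(z, -1), Add(1, Mul(13, z))), Mul(-1, z)), z), -1) = Pow(Add(Add(Mul(-1, z), Mul(Rational(5, 2), Pow(z, -1), Add(1, Mul(13, z)))), z), -1) = Pow(Mul(Rational(5, 2), Pow(z, -1), Add(1, Mul(13, z))), -1) = Mul(Rational(2, 5), z, Pow(Add(1, Mul(13, z)), -1)))
Mul(Function('r')(-23), Function('t')(Function('V')(Function('y')(-3, 2)))) = Mul(Pow(Add(5, -23), 2), Mul(Rational(2, 5), 3, Pow(Add(1, Mul(13, 3)), -1))) = Mul(Pow(-18, 2), Mul(Rational(2, 5), 3, Pow(Add(1, 39), -1))) = Mul(324, Mul(Rational(2, 5), 3, Pow(40, -1))) = Mul(324, Mul(Rational(2, 5), 3, Rational(1, 40))) = Mul(324, Rational(3, 100)) = Rational(243, 25)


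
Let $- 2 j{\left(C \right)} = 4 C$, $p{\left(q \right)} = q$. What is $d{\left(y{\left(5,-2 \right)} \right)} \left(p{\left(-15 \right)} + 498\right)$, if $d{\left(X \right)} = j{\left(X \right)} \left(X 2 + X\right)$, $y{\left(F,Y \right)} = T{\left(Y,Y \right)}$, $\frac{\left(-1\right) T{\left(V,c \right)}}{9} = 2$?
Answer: $-938952$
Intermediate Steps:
$T{\left(V,c \right)} = -18$ ($T{\left(V,c \right)} = \left(-9\right) 2 = -18$)
$y{\left(F,Y \right)} = -18$
$j{\left(C \right)} = - 2 C$ ($j{\left(C \right)} = - \frac{4 C}{2} = - 2 C$)
$d{\left(X \right)} = - 6 X^{2}$ ($d{\left(X \right)} = - 2 X \left(X 2 + X\right) = - 2 X \left(2 X + X\right) = - 2 X 3 X = - 6 X^{2}$)
$d{\left(y{\left(5,-2 \right)} \right)} \left(p{\left(-15 \right)} + 498\right) = - 6 \left(-18\right)^{2} \left(-15 + 498\right) = \left(-6\right) 324 \cdot 483 = \left(-1944\right) 483 = -938952$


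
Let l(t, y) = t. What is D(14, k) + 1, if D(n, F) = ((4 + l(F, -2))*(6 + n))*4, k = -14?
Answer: -799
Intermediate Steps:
D(n, F) = 4*(4 + F)*(6 + n) (D(n, F) = ((4 + F)*(6 + n))*4 = 4*(4 + F)*(6 + n))
D(14, k) + 1 = (96 + 16*14 + 24*(-14) + 4*(-14)*14) + 1 = (96 + 224 - 336 - 784) + 1 = -800 + 1 = -799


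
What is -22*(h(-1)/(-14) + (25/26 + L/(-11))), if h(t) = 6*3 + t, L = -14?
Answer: -2042/91 ≈ -22.440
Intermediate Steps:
h(t) = 18 + t
-22*(h(-1)/(-14) + (25/26 + L/(-11))) = -22*((18 - 1)/(-14) + (25/26 - 14/(-11))) = -22*(17*(-1/14) + (25*(1/26) - 14*(-1/11))) = -22*(-17/14 + (25/26 + 14/11)) = -22*(-17/14 + 639/286) = -22*1021/1001 = -2042/91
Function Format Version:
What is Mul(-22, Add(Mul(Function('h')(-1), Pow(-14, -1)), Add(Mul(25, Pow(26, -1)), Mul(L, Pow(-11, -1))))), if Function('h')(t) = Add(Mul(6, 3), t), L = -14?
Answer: Rational(-2042, 91) ≈ -22.440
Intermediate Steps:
Function('h')(t) = Add(18, t)
Mul(-22, Add(Mul(Function('h')(-1), Pow(-14, -1)), Add(Mul(25, Pow(26, -1)), Mul(L, Pow(-11, -1))))) = Mul(-22, Add(Mul(Add(18, -1), Pow(-14, -1)), Add(Mul(25, Pow(26, -1)), Mul(-14, Pow(-11, -1))))) = Mul(-22, Add(Mul(17, Rational(-1, 14)), Add(Mul(25, Rational(1, 26)), Mul(-14, Rational(-1, 11))))) = Mul(-22, Add(Rational(-17, 14), Add(Rational(25, 26), Rational(14, 11)))) = Mul(-22, Add(Rational(-17, 14), Rational(639, 286))) = Mul(-22, Rational(1021, 1001)) = Rational(-2042, 91)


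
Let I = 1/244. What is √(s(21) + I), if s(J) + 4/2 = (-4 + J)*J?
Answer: √5283881/122 ≈ 18.842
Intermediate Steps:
s(J) = -2 + J*(-4 + J) (s(J) = -2 + (-4 + J)*J = -2 + J*(-4 + J))
I = 1/244 ≈ 0.0040984
√(s(21) + I) = √((-2 + 21² - 4*21) + 1/244) = √((-2 + 441 - 84) + 1/244) = √(355 + 1/244) = √(86621/244) = √5283881/122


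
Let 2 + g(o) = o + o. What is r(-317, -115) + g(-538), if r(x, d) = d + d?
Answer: -1308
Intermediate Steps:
r(x, d) = 2*d
g(o) = -2 + 2*o (g(o) = -2 + (o + o) = -2 + 2*o)
r(-317, -115) + g(-538) = 2*(-115) + (-2 + 2*(-538)) = -230 + (-2 - 1076) = -230 - 1078 = -1308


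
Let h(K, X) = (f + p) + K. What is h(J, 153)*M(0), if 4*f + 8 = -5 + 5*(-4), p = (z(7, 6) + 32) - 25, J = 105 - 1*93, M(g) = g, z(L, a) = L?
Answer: 0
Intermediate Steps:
J = 12 (J = 105 - 93 = 12)
p = 14 (p = (7 + 32) - 25 = 39 - 25 = 14)
f = -33/4 (f = -2 + (-5 + 5*(-4))/4 = -2 + (-5 - 20)/4 = -2 + (¼)*(-25) = -2 - 25/4 = -33/4 ≈ -8.2500)
h(K, X) = 23/4 + K (h(K, X) = (-33/4 + 14) + K = 23/4 + K)
h(J, 153)*M(0) = (23/4 + 12)*0 = (71/4)*0 = 0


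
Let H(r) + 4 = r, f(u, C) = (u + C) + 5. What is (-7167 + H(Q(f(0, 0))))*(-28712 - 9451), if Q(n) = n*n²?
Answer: 268896498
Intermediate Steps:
f(u, C) = 5 + C + u (f(u, C) = (C + u) + 5 = 5 + C + u)
Q(n) = n³
H(r) = -4 + r
(-7167 + H(Q(f(0, 0))))*(-28712 - 9451) = (-7167 + (-4 + (5 + 0 + 0)³))*(-28712 - 9451) = (-7167 + (-4 + 5³))*(-38163) = (-7167 + (-4 + 125))*(-38163) = (-7167 + 121)*(-38163) = -7046*(-38163) = 268896498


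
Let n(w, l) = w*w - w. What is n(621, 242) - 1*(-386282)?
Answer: 771302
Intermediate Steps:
n(w, l) = w² - w
n(621, 242) - 1*(-386282) = 621*(-1 + 621) - 1*(-386282) = 621*620 + 386282 = 385020 + 386282 = 771302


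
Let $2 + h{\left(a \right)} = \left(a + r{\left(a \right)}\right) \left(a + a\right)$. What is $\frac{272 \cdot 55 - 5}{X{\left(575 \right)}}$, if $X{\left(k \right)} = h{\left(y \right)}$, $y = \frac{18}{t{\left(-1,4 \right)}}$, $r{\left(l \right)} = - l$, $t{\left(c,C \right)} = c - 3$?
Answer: $- \frac{14955}{2} \approx -7477.5$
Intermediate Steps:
$t{\left(c,C \right)} = -3 + c$
$y = - \frac{9}{2}$ ($y = \frac{18}{-3 - 1} = \frac{18}{-4} = 18 \left(- \frac{1}{4}\right) = - \frac{9}{2} \approx -4.5$)
$h{\left(a \right)} = -2$ ($h{\left(a \right)} = -2 + \left(a - a\right) \left(a + a\right) = -2 + 0 \cdot 2 a = -2 + 0 = -2$)
$X{\left(k \right)} = -2$
$\frac{272 \cdot 55 - 5}{X{\left(575 \right)}} = \frac{272 \cdot 55 - 5}{-2} = \left(14960 - 5\right) \left(- \frac{1}{2}\right) = 14955 \left(- \frac{1}{2}\right) = - \frac{14955}{2}$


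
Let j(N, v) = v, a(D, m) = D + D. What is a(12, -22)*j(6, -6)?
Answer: -144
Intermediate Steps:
a(D, m) = 2*D
a(12, -22)*j(6, -6) = (2*12)*(-6) = 24*(-6) = -144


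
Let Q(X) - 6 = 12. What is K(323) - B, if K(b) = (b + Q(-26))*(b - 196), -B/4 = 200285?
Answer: 844447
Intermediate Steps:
B = -801140 (B = -4*200285 = -801140)
Q(X) = 18 (Q(X) = 6 + 12 = 18)
K(b) = (-196 + b)*(18 + b) (K(b) = (b + 18)*(b - 196) = (18 + b)*(-196 + b) = (-196 + b)*(18 + b))
K(323) - B = (-3528 + 323² - 178*323) - 1*(-801140) = (-3528 + 104329 - 57494) + 801140 = 43307 + 801140 = 844447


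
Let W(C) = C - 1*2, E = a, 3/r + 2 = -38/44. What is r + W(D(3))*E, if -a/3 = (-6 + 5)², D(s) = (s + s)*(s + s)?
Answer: -2164/21 ≈ -103.05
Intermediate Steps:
D(s) = 4*s² (D(s) = (2*s)*(2*s) = 4*s²)
r = -22/21 (r = 3/(-2 - 38/44) = 3/(-2 - 38*1/44) = 3/(-2 - 19/22) = 3/(-63/22) = 3*(-22/63) = -22/21 ≈ -1.0476)
a = -3 (a = -3*(-6 + 5)² = -3*(-1)² = -3*1 = -3)
E = -3
W(C) = -2 + C (W(C) = C - 2 = -2 + C)
r + W(D(3))*E = -22/21 + (-2 + 4*3²)*(-3) = -22/21 + (-2 + 4*9)*(-3) = -22/21 + (-2 + 36)*(-3) = -22/21 + 34*(-3) = -22/21 - 102 = -2164/21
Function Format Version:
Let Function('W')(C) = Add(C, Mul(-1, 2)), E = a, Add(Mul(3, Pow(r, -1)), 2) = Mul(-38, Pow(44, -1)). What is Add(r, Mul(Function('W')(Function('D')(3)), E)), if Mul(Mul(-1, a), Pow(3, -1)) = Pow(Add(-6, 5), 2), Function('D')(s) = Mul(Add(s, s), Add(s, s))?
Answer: Rational(-2164, 21) ≈ -103.05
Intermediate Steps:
Function('D')(s) = Mul(4, Pow(s, 2)) (Function('D')(s) = Mul(Mul(2, s), Mul(2, s)) = Mul(4, Pow(s, 2)))
r = Rational(-22, 21) (r = Mul(3, Pow(Add(-2, Mul(-38, Pow(44, -1))), -1)) = Mul(3, Pow(Add(-2, Mul(-38, Rational(1, 44))), -1)) = Mul(3, Pow(Add(-2, Rational(-19, 22)), -1)) = Mul(3, Pow(Rational(-63, 22), -1)) = Mul(3, Rational(-22, 63)) = Rational(-22, 21) ≈ -1.0476)
a = -3 (a = Mul(-3, Pow(Add(-6, 5), 2)) = Mul(-3, Pow(-1, 2)) = Mul(-3, 1) = -3)
E = -3
Function('W')(C) = Add(-2, C) (Function('W')(C) = Add(C, -2) = Add(-2, C))
Add(r, Mul(Function('W')(Function('D')(3)), E)) = Add(Rational(-22, 21), Mul(Add(-2, Mul(4, Pow(3, 2))), -3)) = Add(Rational(-22, 21), Mul(Add(-2, Mul(4, 9)), -3)) = Add(Rational(-22, 21), Mul(Add(-2, 36), -3)) = Add(Rational(-22, 21), Mul(34, -3)) = Add(Rational(-22, 21), -102) = Rational(-2164, 21)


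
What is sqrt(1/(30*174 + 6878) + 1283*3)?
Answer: sqrt(563345825894)/12098 ≈ 62.040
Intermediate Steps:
sqrt(1/(30*174 + 6878) + 1283*3) = sqrt(1/(5220 + 6878) + 3849) = sqrt(1/12098 + 3849) = sqrt(46565203/12098) = sqrt(563345825894)/12098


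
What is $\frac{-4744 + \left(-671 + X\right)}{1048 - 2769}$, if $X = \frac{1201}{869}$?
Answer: $\frac{4704434}{1495549} \approx 3.1456$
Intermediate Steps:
$X = \frac{1201}{869}$ ($X = 1201 \cdot \frac{1}{869} = \frac{1201}{869} \approx 1.382$)
$\frac{-4744 + \left(-671 + X\right)}{1048 - 2769} = \frac{-4744 + \left(-671 + \frac{1201}{869}\right)}{1048 - 2769} = \frac{-4744 - \frac{581898}{869}}{-1721} = \left(- \frac{4704434}{869}\right) \left(- \frac{1}{1721}\right) = \frac{4704434}{1495549}$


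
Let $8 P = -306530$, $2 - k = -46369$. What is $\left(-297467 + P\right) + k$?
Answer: $- \frac{1157649}{4} \approx -2.8941 \cdot 10^{5}$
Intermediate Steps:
$k = 46371$ ($k = 2 - -46369 = 2 + 46369 = 46371$)
$P = - \frac{153265}{4}$ ($P = \frac{1}{8} \left(-306530\right) = - \frac{153265}{4} \approx -38316.0$)
$\left(-297467 + P\right) + k = \left(-297467 - \frac{153265}{4}\right) + 46371 = - \frac{1343133}{4} + 46371 = - \frac{1157649}{4}$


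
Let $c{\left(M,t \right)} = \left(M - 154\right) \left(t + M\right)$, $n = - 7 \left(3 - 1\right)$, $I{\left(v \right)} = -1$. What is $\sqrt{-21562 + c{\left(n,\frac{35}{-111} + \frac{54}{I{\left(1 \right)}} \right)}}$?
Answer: $\frac{i \sqrt{13806402}}{37} \approx 100.42 i$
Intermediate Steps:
$n = -14$ ($n = \left(-7\right) 2 = -14$)
$c{\left(M,t \right)} = \left(-154 + M\right) \left(M + t\right)$
$\sqrt{-21562 + c{\left(n,\frac{35}{-111} + \frac{54}{I{\left(1 \right)}} \right)}} = \sqrt{-21562 - \left(-2156 - 196 + 168 \left(\frac{35}{-111} + \frac{54}{-1}\right)\right)} = \sqrt{-21562 + \left(196 + 2156 - 154 \left(35 \left(- \frac{1}{111}\right) + 54 \left(-1\right)\right) - 14 \left(35 \left(- \frac{1}{111}\right) + 54 \left(-1\right)\right)\right)} = \sqrt{-21562 + \left(196 + 2156 - 154 \left(- \frac{35}{111} - 54\right) - 14 \left(- \frac{35}{111} - 54\right)\right)} = \sqrt{-21562 + \left(196 + 2156 - - \frac{928466}{111} - - \frac{84406}{111}\right)} = \sqrt{-21562 + \left(196 + 2156 + \frac{928466}{111} + \frac{84406}{111}\right)} = \sqrt{-21562 + \frac{424648}{37}} = \sqrt{- \frac{373146}{37}} = \frac{i \sqrt{13806402}}{37}$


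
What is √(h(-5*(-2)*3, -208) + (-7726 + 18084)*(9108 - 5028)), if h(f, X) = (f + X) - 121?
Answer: √42260341 ≈ 6500.8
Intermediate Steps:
h(f, X) = -121 + X + f (h(f, X) = (X + f) - 121 = -121 + X + f)
√(h(-5*(-2)*3, -208) + (-7726 + 18084)*(9108 - 5028)) = √((-121 - 208 - 5*(-2)*3) + (-7726 + 18084)*(9108 - 5028)) = √((-121 - 208 + 10*3) + 10358*4080) = √((-121 - 208 + 30) + 42260640) = √(-299 + 42260640) = √42260341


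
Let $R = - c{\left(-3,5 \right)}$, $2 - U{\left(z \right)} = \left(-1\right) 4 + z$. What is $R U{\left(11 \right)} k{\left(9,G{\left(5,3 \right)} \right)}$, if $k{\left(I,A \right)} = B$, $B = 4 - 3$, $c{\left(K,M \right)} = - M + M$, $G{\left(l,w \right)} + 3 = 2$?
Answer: $0$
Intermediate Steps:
$G{\left(l,w \right)} = -1$ ($G{\left(l,w \right)} = -3 + 2 = -1$)
$c{\left(K,M \right)} = 0$
$B = 1$ ($B = 4 - 3 = 1$)
$k{\left(I,A \right)} = 1$
$U{\left(z \right)} = 6 - z$ ($U{\left(z \right)} = 2 - \left(\left(-1\right) 4 + z\right) = 2 - \left(-4 + z\right) = 6 - z$)
$R = 0$ ($R = \left(-1\right) 0 = 0$)
$R U{\left(11 \right)} k{\left(9,G{\left(5,3 \right)} \right)} = 0 \left(6 - 11\right) 1 = 0 \left(-5\right) 1 = 0 \cdot 1 = 0$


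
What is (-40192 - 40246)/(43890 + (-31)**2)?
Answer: -80438/44851 ≈ -1.7934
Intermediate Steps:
(-40192 - 40246)/(43890 + (-31)**2) = -80438/(43890 + 961) = -80438/44851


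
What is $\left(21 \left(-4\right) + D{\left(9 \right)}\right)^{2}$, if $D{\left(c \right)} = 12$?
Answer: $5184$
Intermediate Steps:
$\left(21 \left(-4\right) + D{\left(9 \right)}\right)^{2} = \left(21 \left(-4\right) + 12\right)^{2} = \left(-84 + 12\right)^{2} = \left(-72\right)^{2} = 5184$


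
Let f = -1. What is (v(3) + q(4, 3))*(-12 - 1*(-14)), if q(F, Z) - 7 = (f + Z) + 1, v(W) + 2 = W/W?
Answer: 18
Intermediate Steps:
v(W) = -1 (v(W) = -2 + W/W = -2 + 1 = -1)
q(F, Z) = 7 + Z (q(F, Z) = 7 + ((-1 + Z) + 1) = 7 + Z)
(v(3) + q(4, 3))*(-12 - 1*(-14)) = (-1 + (7 + 3))*(-12 - 1*(-14)) = (-1 + 10)*(-12 + 14) = 9*2 = 18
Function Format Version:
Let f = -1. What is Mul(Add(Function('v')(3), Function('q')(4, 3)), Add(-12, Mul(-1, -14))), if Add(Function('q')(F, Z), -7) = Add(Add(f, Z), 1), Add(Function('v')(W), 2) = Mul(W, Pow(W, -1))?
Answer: 18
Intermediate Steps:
Function('v')(W) = -1 (Function('v')(W) = Add(-2, Mul(W, Pow(W, -1))) = Add(-2, 1) = -1)
Function('q')(F, Z) = Add(7, Z) (Function('q')(F, Z) = Add(7, Add(Add(-1, Z), 1)) = Add(7, Z))
Mul(Add(Function('v')(3), Function('q')(4, 3)), Add(-12, Mul(-1, -14))) = Mul(Add(-1, Add(7, 3)), Add(-12, Mul(-1, -14))) = Mul(Add(-1, 10), Add(-12, 14)) = Mul(9, 2) = 18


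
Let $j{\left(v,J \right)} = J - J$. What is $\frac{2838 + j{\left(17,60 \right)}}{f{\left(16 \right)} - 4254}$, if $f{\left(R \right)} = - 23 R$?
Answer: $- \frac{1419}{2311} \approx -0.61402$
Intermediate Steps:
$j{\left(v,J \right)} = 0$
$\frac{2838 + j{\left(17,60 \right)}}{f{\left(16 \right)} - 4254} = \frac{2838 + 0}{\left(-23\right) 16 - 4254} = \frac{2838}{-368 - 4254} = \frac{2838}{-4622} = 2838 \left(- \frac{1}{4622}\right) = - \frac{1419}{2311}$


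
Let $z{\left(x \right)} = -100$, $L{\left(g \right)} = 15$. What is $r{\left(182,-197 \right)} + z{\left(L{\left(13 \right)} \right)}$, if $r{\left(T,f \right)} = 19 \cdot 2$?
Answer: $-62$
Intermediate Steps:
$r{\left(T,f \right)} = 38$
$r{\left(182,-197 \right)} + z{\left(L{\left(13 \right)} \right)} = 38 - 100 = -62$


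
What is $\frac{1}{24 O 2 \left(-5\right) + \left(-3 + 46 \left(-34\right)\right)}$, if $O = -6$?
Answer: $- \frac{1}{127} \approx -0.007874$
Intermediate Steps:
$\frac{1}{24 O 2 \left(-5\right) + \left(-3 + 46 \left(-34\right)\right)} = \frac{1}{24 \left(-6\right) 2 \left(-5\right) + \left(-3 + 46 \left(-34\right)\right)} = \frac{1}{\left(-144\right) 2 \left(-5\right) - 1567} = \frac{1}{\left(-288\right) \left(-5\right) - 1567} = \frac{1}{1440 - 1567} = \frac{1}{-127} = - \frac{1}{127}$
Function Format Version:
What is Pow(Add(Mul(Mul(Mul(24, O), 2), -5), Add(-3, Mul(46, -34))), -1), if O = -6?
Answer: Rational(-1, 127) ≈ -0.0078740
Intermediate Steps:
Pow(Add(Mul(Mul(Mul(24, O), 2), -5), Add(-3, Mul(46, -34))), -1) = Pow(Add(Mul(Mul(Mul(24, -6), 2), -5), Add(-3, Mul(46, -34))), -1) = Pow(Add(Mul(Mul(-144, 2), -5), Add(-3, -1564)), -1) = Pow(Add(Mul(-288, -5), -1567), -1) = Pow(Add(1440, -1567), -1) = Pow(-127, -1) = Rational(-1, 127)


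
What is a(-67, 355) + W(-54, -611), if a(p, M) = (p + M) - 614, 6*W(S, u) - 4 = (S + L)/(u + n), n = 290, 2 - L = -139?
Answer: -69631/214 ≈ -325.38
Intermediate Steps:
L = 141 (L = 2 - 1*(-139) = 2 + 139 = 141)
W(S, u) = ⅔ + (141 + S)/(6*(290 + u)) (W(S, u) = ⅔ + ((S + 141)/(u + 290))/6 = ⅔ + ((141 + S)/(290 + u))/6 = ⅔ + (141 + S)/(6*(290 + u)))
a(p, M) = -614 + M + p (a(p, M) = (M + p) - 614 = -614 + M + p)
a(-67, 355) + W(-54, -611) = (-614 + 355 - 67) + (1301 - 54 + 4*(-611))/(6*(290 - 611)) = -326 + (⅙)*(1301 - 54 - 2444)/(-321) = -326 + (⅙)*(-1/321)*(-1197) = -326 + 133/214 = -69631/214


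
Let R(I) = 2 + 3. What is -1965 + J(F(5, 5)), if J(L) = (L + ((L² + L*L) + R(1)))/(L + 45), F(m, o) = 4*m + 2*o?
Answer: -29108/15 ≈ -1940.5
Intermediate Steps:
R(I) = 5
F(m, o) = 2*o + 4*m
J(L) = (5 + L + 2*L²)/(45 + L) (J(L) = (L + ((L² + L*L) + 5))/(L + 45) = (L + ((L² + L²) + 5))/(45 + L) = (L + (2*L² + 5))/(45 + L) = (L + (5 + 2*L²))/(45 + L) = (5 + L + 2*L²)/(45 + L))
-1965 + J(F(5, 5)) = -1965 + (5 + (2*5 + 4*5) + 2*(2*5 + 4*5)²)/(45 + (2*5 + 4*5)) = -1965 + (5 + (10 + 20) + 2*(10 + 20)²)/(45 + (10 + 20)) = -1965 + (5 + 30 + 2*30²)/(45 + 30) = -1965 + (5 + 30 + 2*900)/75 = -1965 + (5 + 30 + 1800)/75 = -1965 + (1/75)*1835 = -1965 + 367/15 = -29108/15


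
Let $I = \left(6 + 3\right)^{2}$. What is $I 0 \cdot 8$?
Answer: $0$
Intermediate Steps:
$I = 81$ ($I = 9^{2} = 81$)
$I 0 \cdot 8 = 81 \cdot 0 \cdot 8 = 0 \cdot 8 = 0$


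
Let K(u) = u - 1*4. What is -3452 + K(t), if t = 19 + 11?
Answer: -3426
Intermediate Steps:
t = 30
K(u) = -4 + u (K(u) = u - 4 = -4 + u)
-3452 + K(t) = -3452 + (-4 + 30) = -3452 + 26 = -3426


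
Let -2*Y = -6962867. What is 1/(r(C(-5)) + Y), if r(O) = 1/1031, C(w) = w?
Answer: 2062/7178715879 ≈ 2.8724e-7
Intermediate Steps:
r(O) = 1/1031
Y = 6962867/2 (Y = -1/2*(-6962867) = 6962867/2 ≈ 3.4814e+6)
1/(r(C(-5)) + Y) = 1/(1/1031 + 6962867/2) = 1/(7178715879/2062) = 2062/7178715879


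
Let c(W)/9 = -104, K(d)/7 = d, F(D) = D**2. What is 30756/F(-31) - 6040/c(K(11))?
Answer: 4324007/112437 ≈ 38.457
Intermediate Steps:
K(d) = 7*d
c(W) = -936 (c(W) = 9*(-104) = -936)
30756/F(-31) - 6040/c(K(11)) = 30756/((-31)**2) - 6040/(-936) = 30756/961 - 6040*(-1/936) = 30756*(1/961) + 755/117 = 30756/961 + 755/117 = 4324007/112437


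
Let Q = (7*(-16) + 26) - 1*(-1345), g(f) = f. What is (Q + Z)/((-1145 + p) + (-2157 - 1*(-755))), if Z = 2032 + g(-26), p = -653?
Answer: -653/640 ≈ -1.0203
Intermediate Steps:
Z = 2006 (Z = 2032 - 26 = 2006)
Q = 1259 (Q = (-112 + 26) + 1345 = -86 + 1345 = 1259)
(Q + Z)/((-1145 + p) + (-2157 - 1*(-755))) = (1259 + 2006)/((-1145 - 653) + (-2157 - 1*(-755))) = 3265/(-1798 + (-2157 + 755)) = 3265/(-1798 - 1402) = 3265/(-3200) = 3265*(-1/3200) = -653/640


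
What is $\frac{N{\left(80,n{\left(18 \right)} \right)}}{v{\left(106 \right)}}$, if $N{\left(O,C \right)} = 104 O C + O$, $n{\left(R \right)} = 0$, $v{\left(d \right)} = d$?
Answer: $\frac{40}{53} \approx 0.75472$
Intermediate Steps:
$N{\left(O,C \right)} = O + 104 C O$ ($N{\left(O,C \right)} = 104 C O + O = O + 104 C O$)
$\frac{N{\left(80,n{\left(18 \right)} \right)}}{v{\left(106 \right)}} = \frac{80 \left(1 + 104 \cdot 0\right)}{106} = 80 \left(1 + 0\right) \frac{1}{106} = 80 \cdot 1 \cdot \frac{1}{106} = 80 \cdot \frac{1}{106} = \frac{40}{53}$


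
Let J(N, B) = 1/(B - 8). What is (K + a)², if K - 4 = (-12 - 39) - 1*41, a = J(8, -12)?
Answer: 3101121/400 ≈ 7752.8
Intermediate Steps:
J(N, B) = 1/(-8 + B)
a = -1/20 (a = 1/(-8 - 12) = 1/(-20) = -1/20 ≈ -0.050000)
K = -88 (K = 4 + ((-12 - 39) - 1*41) = 4 + (-51 - 41) = 4 - 92 = -88)
(K + a)² = (-88 - 1/20)² = (-1761/20)² = 3101121/400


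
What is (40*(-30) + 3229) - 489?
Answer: 1540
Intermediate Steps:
(40*(-30) + 3229) - 489 = (-1200 + 3229) - 489 = 2029 - 489 = 1540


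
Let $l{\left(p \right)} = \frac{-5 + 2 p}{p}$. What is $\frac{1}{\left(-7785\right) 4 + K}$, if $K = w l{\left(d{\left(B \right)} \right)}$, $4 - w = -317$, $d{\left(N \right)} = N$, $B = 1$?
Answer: $- \frac{1}{32103} \approx -3.115 \cdot 10^{-5}$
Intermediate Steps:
$w = 321$ ($w = 4 - -317 = 4 + 317 = 321$)
$l{\left(p \right)} = \frac{-5 + 2 p}{p}$
$K = -963$ ($K = 321 \left(2 - \frac{5}{1}\right) = 321 \left(2 - 5\right) = 321 \left(-3\right) = -963$)
$\frac{1}{\left(-7785\right) 4 + K} = \frac{1}{\left(-7785\right) 4 - 963} = \frac{1}{-31140 - 963} = \frac{1}{-32103} = - \frac{1}{32103}$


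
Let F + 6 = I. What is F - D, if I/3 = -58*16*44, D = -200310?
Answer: 77808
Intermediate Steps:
I = -122496 (I = 3*(-58*16*44) = 3*(-928*44) = 3*(-40832) = -122496)
F = -122502 (F = -6 - 122496 = -122502)
F - D = -122502 - 1*(-200310) = -122502 + 200310 = 77808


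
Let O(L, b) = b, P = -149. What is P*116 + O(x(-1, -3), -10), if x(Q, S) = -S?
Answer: -17294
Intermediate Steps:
P*116 + O(x(-1, -3), -10) = -149*116 - 10 = -17284 - 10 = -17294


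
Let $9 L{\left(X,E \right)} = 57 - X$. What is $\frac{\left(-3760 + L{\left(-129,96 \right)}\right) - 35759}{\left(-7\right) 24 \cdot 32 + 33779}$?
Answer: $- \frac{118495}{85209} \approx -1.3906$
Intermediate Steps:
$L{\left(X,E \right)} = \frac{19}{3} - \frac{X}{9}$ ($L{\left(X,E \right)} = \frac{57 - X}{9} = \frac{19}{3} - \frac{X}{9}$)
$\frac{\left(-3760 + L{\left(-129,96 \right)}\right) - 35759}{\left(-7\right) 24 \cdot 32 + 33779} = \frac{\left(-3760 + \left(\frac{19}{3} - - \frac{43}{3}\right)\right) - 35759}{\left(-7\right) 24 \cdot 32 + 33779} = \frac{\left(-3760 + \left(\frac{19}{3} + \frac{43}{3}\right)\right) - 35759}{\left(-168\right) 32 + 33779} = \frac{\left(-3760 + \frac{62}{3}\right) - 35759}{-5376 + 33779} = \frac{- \frac{11218}{3} - 35759}{28403} = \left(- \frac{118495}{3}\right) \frac{1}{28403} = - \frac{118495}{85209}$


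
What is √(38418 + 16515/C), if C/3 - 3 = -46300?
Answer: 3*√9149483931153/46297 ≈ 196.00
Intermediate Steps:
C = -138891 (C = 9 + 3*(-46300) = 9 - 138900 = -138891)
√(38418 + 16515/C) = √(38418 + 16515/(-138891)) = √(38418 + 16515*(-1/138891)) = √(38418 - 5505/46297) = √(1778632641/46297) = 3*√9149483931153/46297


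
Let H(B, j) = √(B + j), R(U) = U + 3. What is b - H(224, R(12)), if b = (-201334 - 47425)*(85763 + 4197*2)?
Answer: -23422401163 - √239 ≈ -2.3422e+10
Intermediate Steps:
R(U) = 3 + U
b = -23422401163 (b = -248759*(85763 + 8394) = -248759*94157 = -23422401163)
b - H(224, R(12)) = -23422401163 - √(224 + (3 + 12)) = -23422401163 - √(224 + 15) = -23422401163 - √239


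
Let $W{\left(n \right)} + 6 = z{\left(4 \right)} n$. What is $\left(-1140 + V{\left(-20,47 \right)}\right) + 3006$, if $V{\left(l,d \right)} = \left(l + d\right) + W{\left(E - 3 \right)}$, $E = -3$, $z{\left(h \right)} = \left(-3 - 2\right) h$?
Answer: $2007$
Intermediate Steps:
$z{\left(h \right)} = - 5 h$
$W{\left(n \right)} = -6 - 20 n$ ($W{\left(n \right)} = -6 + \left(-5\right) 4 n = -6 - 20 n$)
$V{\left(l,d \right)} = 114 + d + l$ ($V{\left(l,d \right)} = \left(l + d\right) - \left(6 + 20 \left(-3 - 3\right)\right) = \left(d + l\right) - \left(6 + 20 \left(-3 - 3\right)\right) = \left(d + l\right) - -114 = \left(d + l\right) + \left(-6 + 120\right) = \left(d + l\right) + 114 = 114 + d + l$)
$\left(-1140 + V{\left(-20,47 \right)}\right) + 3006 = \left(-1140 + \left(114 + 47 - 20\right)\right) + 3006 = \left(-1140 + 141\right) + 3006 = -999 + 3006 = 2007$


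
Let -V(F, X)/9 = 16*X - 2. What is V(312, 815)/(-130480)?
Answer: 58671/65240 ≈ 0.89931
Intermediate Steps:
V(F, X) = 18 - 144*X (V(F, X) = -9*(16*X - 2) = -9*(-2 + 16*X) = 18 - 144*X)
V(312, 815)/(-130480) = (18 - 144*815)/(-130480) = (18 - 117360)*(-1/130480) = -117342*(-1/130480) = 58671/65240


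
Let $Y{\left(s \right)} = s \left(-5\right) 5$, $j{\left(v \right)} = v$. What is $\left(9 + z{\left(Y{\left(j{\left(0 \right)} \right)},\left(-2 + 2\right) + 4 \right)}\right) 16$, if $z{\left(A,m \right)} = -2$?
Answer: $112$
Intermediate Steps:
$Y{\left(s \right)} = - 25 s$ ($Y{\left(s \right)} = - 5 s 5 = - 25 s$)
$\left(9 + z{\left(Y{\left(j{\left(0 \right)} \right)},\left(-2 + 2\right) + 4 \right)}\right) 16 = \left(9 - 2\right) 16 = 7 \cdot 16 = 112$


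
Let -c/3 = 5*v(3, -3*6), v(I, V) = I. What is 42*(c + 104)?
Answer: 2478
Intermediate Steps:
c = -45 (c = -15*3 = -3*15 = -45)
42*(c + 104) = 42*(-45 + 104) = 42*59 = 2478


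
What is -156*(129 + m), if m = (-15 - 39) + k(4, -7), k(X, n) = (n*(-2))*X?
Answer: -20436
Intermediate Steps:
k(X, n) = -2*X*n (k(X, n) = (-2*n)*X = -2*X*n)
m = 2 (m = (-15 - 39) - 2*4*(-7) = -54 + 56 = 2)
-156*(129 + m) = -156*(129 + 2) = -156*131 = -20436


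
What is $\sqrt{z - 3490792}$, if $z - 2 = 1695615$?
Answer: $5 i \sqrt{71807} \approx 1339.8 i$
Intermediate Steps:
$z = 1695617$ ($z = 2 + 1695615 = 1695617$)
$\sqrt{z - 3490792} = \sqrt{1695617 - 3490792} = \sqrt{-1795175} = 5 i \sqrt{71807}$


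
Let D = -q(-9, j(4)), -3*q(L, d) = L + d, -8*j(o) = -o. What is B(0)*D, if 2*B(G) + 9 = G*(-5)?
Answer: 51/4 ≈ 12.750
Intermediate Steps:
j(o) = o/8 (j(o) = -(-1)*o/8 = o/8)
B(G) = -9/2 - 5*G/2 (B(G) = -9/2 + (G*(-5))/2 = -9/2 + (-5*G)/2 = -9/2 - 5*G/2)
q(L, d) = -L/3 - d/3 (q(L, d) = -(L + d)/3 = -L/3 - d/3)
D = -17/6 (D = -(-⅓*(-9) - 4/24) = -(3 - ⅓*½) = -(3 - ⅙) = -1*17/6 = -17/6 ≈ -2.8333)
B(0)*D = (-9/2 - 5/2*0)*(-17/6) = (-9/2 + 0)*(-17/6) = -9/2*(-17/6) = 51/4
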